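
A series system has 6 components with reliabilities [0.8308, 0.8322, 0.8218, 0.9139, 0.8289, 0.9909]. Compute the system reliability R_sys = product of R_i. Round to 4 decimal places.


Components: [0.8308, 0.8322, 0.8218, 0.9139, 0.8289, 0.9909]
After component 1 (R=0.8308): product = 0.8308
After component 2 (R=0.8322): product = 0.6914
After component 3 (R=0.8218): product = 0.5682
After component 4 (R=0.9139): product = 0.5193
After component 5 (R=0.8289): product = 0.4304
After component 6 (R=0.9909): product = 0.4265
R_sys = 0.4265

0.4265


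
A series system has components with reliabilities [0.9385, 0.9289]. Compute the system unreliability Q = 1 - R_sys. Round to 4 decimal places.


Components: [0.9385, 0.9289]
After component 1: product = 0.9385
After component 2: product = 0.8718
R_sys = 0.8718
Q = 1 - 0.8718 = 0.1282

0.1282


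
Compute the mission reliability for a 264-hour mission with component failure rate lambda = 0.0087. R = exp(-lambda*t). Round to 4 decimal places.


lambda = 0.0087
mission_time = 264
lambda * t = 0.0087 * 264 = 2.2968
R = exp(-2.2968)
R = 0.1006

0.1006


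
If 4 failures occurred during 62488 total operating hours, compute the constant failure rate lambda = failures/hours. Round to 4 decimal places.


failures = 4
total_hours = 62488
lambda = 4 / 62488
lambda = 0.0001

0.0001


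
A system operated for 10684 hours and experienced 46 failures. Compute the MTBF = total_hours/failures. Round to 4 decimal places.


total_hours = 10684
failures = 46
MTBF = 10684 / 46
MTBF = 232.2609

232.2609


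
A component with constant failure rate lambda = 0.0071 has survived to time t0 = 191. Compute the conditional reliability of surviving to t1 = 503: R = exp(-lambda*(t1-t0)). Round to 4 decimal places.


lambda = 0.0071
t0 = 191, t1 = 503
t1 - t0 = 312
lambda * (t1-t0) = 0.0071 * 312 = 2.2152
R = exp(-2.2152)
R = 0.1091

0.1091


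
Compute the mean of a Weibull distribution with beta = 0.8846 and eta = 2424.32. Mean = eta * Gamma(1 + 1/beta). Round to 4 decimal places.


beta = 0.8846, eta = 2424.32
1/beta = 1.1305
1 + 1/beta = 2.1305
Gamma(2.1305) = 1.0624
Mean = 2424.32 * 1.0624
Mean = 2575.5142

2575.5142


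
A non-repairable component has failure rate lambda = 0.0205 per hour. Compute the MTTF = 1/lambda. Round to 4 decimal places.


lambda = 0.0205
MTTF = 1 / 0.0205
MTTF = 48.7805

48.7805


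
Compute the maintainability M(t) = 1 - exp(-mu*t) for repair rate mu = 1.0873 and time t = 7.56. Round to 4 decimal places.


mu = 1.0873, t = 7.56
mu * t = 1.0873 * 7.56 = 8.22
exp(-8.22) = 0.0003
M(t) = 1 - 0.0003
M(t) = 0.9997

0.9997


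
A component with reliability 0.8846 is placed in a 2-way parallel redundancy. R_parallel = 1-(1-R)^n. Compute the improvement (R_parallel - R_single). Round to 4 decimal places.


R_single = 0.8846, n = 2
1 - R_single = 0.1154
(1 - R_single)^n = 0.1154^2 = 0.0133
R_parallel = 1 - 0.0133 = 0.9867
Improvement = 0.9867 - 0.8846
Improvement = 0.1021

0.1021


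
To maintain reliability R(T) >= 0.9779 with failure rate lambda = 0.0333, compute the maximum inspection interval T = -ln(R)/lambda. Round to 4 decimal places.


R_target = 0.9779
lambda = 0.0333
-ln(0.9779) = 0.0223
T = 0.0223 / 0.0333
T = 0.6711

0.6711


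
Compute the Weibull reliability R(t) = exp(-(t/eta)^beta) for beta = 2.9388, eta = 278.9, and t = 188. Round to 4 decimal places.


beta = 2.9388, eta = 278.9, t = 188
t/eta = 188 / 278.9 = 0.6741
(t/eta)^beta = 0.6741^2.9388 = 0.3138
R(t) = exp(-0.3138)
R(t) = 0.7307

0.7307


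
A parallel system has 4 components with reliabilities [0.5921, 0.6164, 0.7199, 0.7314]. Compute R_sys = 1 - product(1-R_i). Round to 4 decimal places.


Components: [0.5921, 0.6164, 0.7199, 0.7314]
(1 - 0.5921) = 0.4079, running product = 0.4079
(1 - 0.6164) = 0.3836, running product = 0.1565
(1 - 0.7199) = 0.2801, running product = 0.0438
(1 - 0.7314) = 0.2686, running product = 0.0118
Product of (1-R_i) = 0.0118
R_sys = 1 - 0.0118 = 0.9882

0.9882


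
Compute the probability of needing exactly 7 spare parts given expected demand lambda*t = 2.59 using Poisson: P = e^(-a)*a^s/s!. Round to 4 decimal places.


a = 2.59, s = 7
e^(-a) = e^(-2.59) = 0.075
a^s = 2.59^7 = 781.8048
s! = 5040
P = 0.075 * 781.8048 / 5040
P = 0.0116

0.0116


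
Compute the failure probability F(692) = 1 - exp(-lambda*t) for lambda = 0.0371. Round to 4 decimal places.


lambda = 0.0371, t = 692
lambda * t = 25.6732
exp(-25.6732) = 0.0
F(t) = 1 - 0.0
F(t) = 1.0

1.0


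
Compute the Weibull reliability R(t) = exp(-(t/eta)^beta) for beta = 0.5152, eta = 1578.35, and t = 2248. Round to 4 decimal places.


beta = 0.5152, eta = 1578.35, t = 2248
t/eta = 2248 / 1578.35 = 1.4243
(t/eta)^beta = 1.4243^0.5152 = 1.1999
R(t) = exp(-1.1999)
R(t) = 0.3012

0.3012


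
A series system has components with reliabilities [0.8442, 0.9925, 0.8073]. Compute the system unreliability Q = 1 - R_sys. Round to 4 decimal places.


Components: [0.8442, 0.9925, 0.8073]
After component 1: product = 0.8442
After component 2: product = 0.8379
After component 3: product = 0.6764
R_sys = 0.6764
Q = 1 - 0.6764 = 0.3236

0.3236


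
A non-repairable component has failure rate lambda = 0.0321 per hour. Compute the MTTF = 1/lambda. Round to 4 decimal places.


lambda = 0.0321
MTTF = 1 / 0.0321
MTTF = 31.1526

31.1526


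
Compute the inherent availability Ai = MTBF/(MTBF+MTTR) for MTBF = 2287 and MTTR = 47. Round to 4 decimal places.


MTBF = 2287
MTTR = 47
MTBF + MTTR = 2334
Ai = 2287 / 2334
Ai = 0.9799

0.9799


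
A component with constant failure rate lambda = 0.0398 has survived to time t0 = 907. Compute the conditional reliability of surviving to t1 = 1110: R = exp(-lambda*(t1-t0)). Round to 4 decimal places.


lambda = 0.0398
t0 = 907, t1 = 1110
t1 - t0 = 203
lambda * (t1-t0) = 0.0398 * 203 = 8.0794
R = exp(-8.0794)
R = 0.0003

0.0003


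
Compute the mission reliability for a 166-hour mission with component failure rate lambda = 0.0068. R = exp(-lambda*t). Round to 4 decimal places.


lambda = 0.0068
mission_time = 166
lambda * t = 0.0068 * 166 = 1.1288
R = exp(-1.1288)
R = 0.3234

0.3234


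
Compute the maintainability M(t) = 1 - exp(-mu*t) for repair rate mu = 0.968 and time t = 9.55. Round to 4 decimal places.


mu = 0.968, t = 9.55
mu * t = 0.968 * 9.55 = 9.2444
exp(-9.2444) = 0.0001
M(t) = 1 - 0.0001
M(t) = 0.9999

0.9999


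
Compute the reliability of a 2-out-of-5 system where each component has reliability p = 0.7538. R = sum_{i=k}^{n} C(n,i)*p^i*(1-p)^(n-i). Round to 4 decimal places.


k = 2, n = 5, p = 0.7538
i=2: C(5,2)=10 * 0.7538^2 * 0.2462^3 = 0.0848
i=3: C(5,3)=10 * 0.7538^3 * 0.2462^2 = 0.2596
i=4: C(5,4)=5 * 0.7538^4 * 0.2462^1 = 0.3975
i=5: C(5,5)=1 * 0.7538^5 * 0.2462^0 = 0.2434
R = sum of terms = 0.9852

0.9852


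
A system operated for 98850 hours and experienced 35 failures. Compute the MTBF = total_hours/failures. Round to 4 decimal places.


total_hours = 98850
failures = 35
MTBF = 98850 / 35
MTBF = 2824.2857

2824.2857


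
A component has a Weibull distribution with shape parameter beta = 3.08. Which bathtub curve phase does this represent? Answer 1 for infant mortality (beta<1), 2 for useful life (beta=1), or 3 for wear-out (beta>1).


beta = 3.08
Compare beta to 1:
beta < 1 => infant mortality (phase 1)
beta = 1 => useful life (phase 2)
beta > 1 => wear-out (phase 3)
Since beta = 3.08, this is wear-out (increasing failure rate)
Phase = 3

3


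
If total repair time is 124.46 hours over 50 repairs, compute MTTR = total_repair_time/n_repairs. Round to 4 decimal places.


total_repair_time = 124.46
n_repairs = 50
MTTR = 124.46 / 50
MTTR = 2.4892

2.4892


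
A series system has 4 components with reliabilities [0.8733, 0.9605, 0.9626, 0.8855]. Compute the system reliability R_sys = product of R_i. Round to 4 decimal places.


Components: [0.8733, 0.9605, 0.9626, 0.8855]
After component 1 (R=0.8733): product = 0.8733
After component 2 (R=0.9605): product = 0.8388
After component 3 (R=0.9626): product = 0.8074
After component 4 (R=0.8855): product = 0.715
R_sys = 0.715

0.715


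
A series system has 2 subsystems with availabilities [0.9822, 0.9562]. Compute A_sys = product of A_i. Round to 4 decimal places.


Subsystems: [0.9822, 0.9562]
After subsystem 1 (A=0.9822): product = 0.9822
After subsystem 2 (A=0.9562): product = 0.9392
A_sys = 0.9392

0.9392


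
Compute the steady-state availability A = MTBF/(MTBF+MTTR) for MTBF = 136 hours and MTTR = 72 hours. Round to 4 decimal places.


MTBF = 136
MTTR = 72
MTBF + MTTR = 208
A = 136 / 208
A = 0.6538

0.6538


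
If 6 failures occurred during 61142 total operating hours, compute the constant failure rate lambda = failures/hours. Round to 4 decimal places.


failures = 6
total_hours = 61142
lambda = 6 / 61142
lambda = 0.0001

0.0001


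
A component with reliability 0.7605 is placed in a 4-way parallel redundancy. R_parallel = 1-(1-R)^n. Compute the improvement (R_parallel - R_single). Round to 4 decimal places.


R_single = 0.7605, n = 4
1 - R_single = 0.2395
(1 - R_single)^n = 0.2395^4 = 0.0033
R_parallel = 1 - 0.0033 = 0.9967
Improvement = 0.9967 - 0.7605
Improvement = 0.2362

0.2362


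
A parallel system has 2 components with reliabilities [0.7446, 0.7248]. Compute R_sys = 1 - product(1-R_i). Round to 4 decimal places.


Components: [0.7446, 0.7248]
(1 - 0.7446) = 0.2554, running product = 0.2554
(1 - 0.7248) = 0.2752, running product = 0.0703
Product of (1-R_i) = 0.0703
R_sys = 1 - 0.0703 = 0.9297

0.9297


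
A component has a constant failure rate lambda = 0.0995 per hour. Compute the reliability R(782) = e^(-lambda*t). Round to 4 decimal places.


lambda = 0.0995
t = 782
lambda * t = 77.809
R(t) = e^(-77.809)
R(t) = 0.0

0.0


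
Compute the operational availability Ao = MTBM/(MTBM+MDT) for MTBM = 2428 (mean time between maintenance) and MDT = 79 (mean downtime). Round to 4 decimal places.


MTBM = 2428
MDT = 79
MTBM + MDT = 2507
Ao = 2428 / 2507
Ao = 0.9685

0.9685


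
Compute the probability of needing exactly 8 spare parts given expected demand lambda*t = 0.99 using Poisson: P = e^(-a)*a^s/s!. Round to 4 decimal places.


a = 0.99, s = 8
e^(-a) = e^(-0.99) = 0.3716
a^s = 0.99^8 = 0.9227
s! = 40320
P = 0.3716 * 0.9227 / 40320
P = 0.0

0.0


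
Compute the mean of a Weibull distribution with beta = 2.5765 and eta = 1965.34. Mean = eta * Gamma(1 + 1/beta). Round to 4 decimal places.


beta = 2.5765, eta = 1965.34
1/beta = 0.3881
1 + 1/beta = 1.3881
Gamma(1.3881) = 0.888
Mean = 1965.34 * 0.888
Mean = 1745.1735

1745.1735


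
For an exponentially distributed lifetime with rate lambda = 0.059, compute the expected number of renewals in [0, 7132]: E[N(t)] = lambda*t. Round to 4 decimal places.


lambda = 0.059
t = 7132
E[N(t)] = lambda * t
E[N(t)] = 0.059 * 7132
E[N(t)] = 420.788

420.788


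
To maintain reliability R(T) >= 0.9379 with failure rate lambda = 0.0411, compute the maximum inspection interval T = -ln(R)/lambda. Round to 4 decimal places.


R_target = 0.9379
lambda = 0.0411
-ln(0.9379) = 0.0641
T = 0.0641 / 0.0411
T = 1.5599

1.5599


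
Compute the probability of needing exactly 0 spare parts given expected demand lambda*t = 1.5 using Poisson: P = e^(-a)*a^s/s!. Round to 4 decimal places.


a = 1.5, s = 0
e^(-a) = e^(-1.5) = 0.2231
a^s = 1.5^0 = 1.0
s! = 1
P = 0.2231 * 1.0 / 1
P = 0.2231

0.2231


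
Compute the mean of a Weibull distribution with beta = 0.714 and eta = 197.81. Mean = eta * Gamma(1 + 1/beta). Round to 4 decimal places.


beta = 0.714, eta = 197.81
1/beta = 1.4006
1 + 1/beta = 2.4006
Gamma(2.4006) = 1.2426
Mean = 197.81 * 1.2426
Mean = 245.8034

245.8034


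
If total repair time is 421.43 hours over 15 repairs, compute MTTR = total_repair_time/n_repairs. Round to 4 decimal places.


total_repair_time = 421.43
n_repairs = 15
MTTR = 421.43 / 15
MTTR = 28.0953

28.0953


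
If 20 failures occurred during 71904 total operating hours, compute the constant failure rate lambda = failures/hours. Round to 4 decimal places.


failures = 20
total_hours = 71904
lambda = 20 / 71904
lambda = 0.0003

0.0003


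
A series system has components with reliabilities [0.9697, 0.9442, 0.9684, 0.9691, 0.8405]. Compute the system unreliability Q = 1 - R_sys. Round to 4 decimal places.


Components: [0.9697, 0.9442, 0.9684, 0.9691, 0.8405]
After component 1: product = 0.9697
After component 2: product = 0.9156
After component 3: product = 0.8867
After component 4: product = 0.8593
After component 5: product = 0.7222
R_sys = 0.7222
Q = 1 - 0.7222 = 0.2778

0.2778


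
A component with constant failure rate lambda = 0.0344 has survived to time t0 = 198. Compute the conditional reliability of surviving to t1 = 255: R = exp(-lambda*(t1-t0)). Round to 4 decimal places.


lambda = 0.0344
t0 = 198, t1 = 255
t1 - t0 = 57
lambda * (t1-t0) = 0.0344 * 57 = 1.9608
R = exp(-1.9608)
R = 0.1407

0.1407


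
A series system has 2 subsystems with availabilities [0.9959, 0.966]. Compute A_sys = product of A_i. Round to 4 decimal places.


Subsystems: [0.9959, 0.966]
After subsystem 1 (A=0.9959): product = 0.9959
After subsystem 2 (A=0.966): product = 0.962
A_sys = 0.962

0.962


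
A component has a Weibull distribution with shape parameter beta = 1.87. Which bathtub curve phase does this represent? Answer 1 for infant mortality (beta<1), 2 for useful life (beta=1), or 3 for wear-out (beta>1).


beta = 1.87
Compare beta to 1:
beta < 1 => infant mortality (phase 1)
beta = 1 => useful life (phase 2)
beta > 1 => wear-out (phase 3)
Since beta = 1.87, this is wear-out (increasing failure rate)
Phase = 3

3


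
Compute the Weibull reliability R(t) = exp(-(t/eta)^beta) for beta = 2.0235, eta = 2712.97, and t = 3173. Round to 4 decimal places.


beta = 2.0235, eta = 2712.97, t = 3173
t/eta = 3173 / 2712.97 = 1.1696
(t/eta)^beta = 1.1696^2.0235 = 1.3729
R(t) = exp(-1.3729)
R(t) = 0.2534

0.2534


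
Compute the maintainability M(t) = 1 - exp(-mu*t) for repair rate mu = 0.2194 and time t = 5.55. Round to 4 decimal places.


mu = 0.2194, t = 5.55
mu * t = 0.2194 * 5.55 = 1.2177
exp(-1.2177) = 0.2959
M(t) = 1 - 0.2959
M(t) = 0.7041

0.7041


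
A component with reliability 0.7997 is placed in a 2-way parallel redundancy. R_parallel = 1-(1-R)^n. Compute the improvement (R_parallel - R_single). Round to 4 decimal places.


R_single = 0.7997, n = 2
1 - R_single = 0.2003
(1 - R_single)^n = 0.2003^2 = 0.0401
R_parallel = 1 - 0.0401 = 0.9599
Improvement = 0.9599 - 0.7997
Improvement = 0.1602

0.1602


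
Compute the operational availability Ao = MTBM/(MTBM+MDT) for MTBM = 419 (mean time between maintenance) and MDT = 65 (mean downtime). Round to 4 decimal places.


MTBM = 419
MDT = 65
MTBM + MDT = 484
Ao = 419 / 484
Ao = 0.8657

0.8657


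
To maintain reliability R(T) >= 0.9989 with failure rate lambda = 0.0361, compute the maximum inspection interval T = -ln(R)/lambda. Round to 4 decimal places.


R_target = 0.9989
lambda = 0.0361
-ln(0.9989) = 0.0011
T = 0.0011 / 0.0361
T = 0.0305

0.0305


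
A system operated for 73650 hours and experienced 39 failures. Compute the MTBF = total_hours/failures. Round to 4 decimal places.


total_hours = 73650
failures = 39
MTBF = 73650 / 39
MTBF = 1888.4615

1888.4615


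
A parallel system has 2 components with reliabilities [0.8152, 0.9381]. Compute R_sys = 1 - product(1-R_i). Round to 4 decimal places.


Components: [0.8152, 0.9381]
(1 - 0.8152) = 0.1848, running product = 0.1848
(1 - 0.9381) = 0.0619, running product = 0.0114
Product of (1-R_i) = 0.0114
R_sys = 1 - 0.0114 = 0.9886

0.9886


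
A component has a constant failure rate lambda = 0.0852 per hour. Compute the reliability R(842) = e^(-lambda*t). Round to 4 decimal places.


lambda = 0.0852
t = 842
lambda * t = 71.7384
R(t) = e^(-71.7384)
R(t) = 0.0

0.0


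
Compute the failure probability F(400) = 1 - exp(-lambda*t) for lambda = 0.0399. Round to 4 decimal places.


lambda = 0.0399, t = 400
lambda * t = 15.96
exp(-15.96) = 0.0
F(t) = 1 - 0.0
F(t) = 1.0

1.0


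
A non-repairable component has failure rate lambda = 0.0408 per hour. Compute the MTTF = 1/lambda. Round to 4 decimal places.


lambda = 0.0408
MTTF = 1 / 0.0408
MTTF = 24.5098

24.5098


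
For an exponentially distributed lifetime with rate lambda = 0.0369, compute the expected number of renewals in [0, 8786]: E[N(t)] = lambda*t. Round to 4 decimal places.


lambda = 0.0369
t = 8786
E[N(t)] = lambda * t
E[N(t)] = 0.0369 * 8786
E[N(t)] = 324.2034

324.2034


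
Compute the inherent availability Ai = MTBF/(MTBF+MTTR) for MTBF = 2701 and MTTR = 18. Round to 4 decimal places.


MTBF = 2701
MTTR = 18
MTBF + MTTR = 2719
Ai = 2701 / 2719
Ai = 0.9934

0.9934


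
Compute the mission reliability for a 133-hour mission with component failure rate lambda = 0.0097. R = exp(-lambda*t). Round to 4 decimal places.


lambda = 0.0097
mission_time = 133
lambda * t = 0.0097 * 133 = 1.2901
R = exp(-1.2901)
R = 0.2752

0.2752


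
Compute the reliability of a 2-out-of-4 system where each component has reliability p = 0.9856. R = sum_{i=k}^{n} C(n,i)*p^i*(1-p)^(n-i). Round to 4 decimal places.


k = 2, n = 4, p = 0.9856
i=2: C(4,2)=6 * 0.9856^2 * 0.0144^2 = 0.0012
i=3: C(4,3)=4 * 0.9856^3 * 0.0144^1 = 0.0551
i=4: C(4,4)=1 * 0.9856^4 * 0.0144^0 = 0.9436
R = sum of terms = 1.0

1.0


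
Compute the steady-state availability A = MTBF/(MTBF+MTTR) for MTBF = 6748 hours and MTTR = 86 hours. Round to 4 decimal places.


MTBF = 6748
MTTR = 86
MTBF + MTTR = 6834
A = 6748 / 6834
A = 0.9874

0.9874


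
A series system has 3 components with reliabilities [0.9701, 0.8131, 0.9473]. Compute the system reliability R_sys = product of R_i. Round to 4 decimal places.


Components: [0.9701, 0.8131, 0.9473]
After component 1 (R=0.9701): product = 0.9701
After component 2 (R=0.8131): product = 0.7888
After component 3 (R=0.9473): product = 0.7472
R_sys = 0.7472

0.7472


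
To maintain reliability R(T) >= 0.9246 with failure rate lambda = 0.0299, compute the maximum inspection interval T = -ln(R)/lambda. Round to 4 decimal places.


R_target = 0.9246
lambda = 0.0299
-ln(0.9246) = 0.0784
T = 0.0784 / 0.0299
T = 2.6219

2.6219


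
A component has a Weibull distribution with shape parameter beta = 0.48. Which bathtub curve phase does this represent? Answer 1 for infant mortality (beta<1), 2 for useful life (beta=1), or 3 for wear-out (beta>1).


beta = 0.48
Compare beta to 1:
beta < 1 => infant mortality (phase 1)
beta = 1 => useful life (phase 2)
beta > 1 => wear-out (phase 3)
Since beta = 0.48, this is infant mortality (decreasing failure rate)
Phase = 1

1


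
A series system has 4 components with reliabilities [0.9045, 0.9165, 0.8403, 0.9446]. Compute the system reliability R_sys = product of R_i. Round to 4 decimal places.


Components: [0.9045, 0.9165, 0.8403, 0.9446]
After component 1 (R=0.9045): product = 0.9045
After component 2 (R=0.9165): product = 0.829
After component 3 (R=0.8403): product = 0.6966
After component 4 (R=0.9446): product = 0.658
R_sys = 0.658

0.658


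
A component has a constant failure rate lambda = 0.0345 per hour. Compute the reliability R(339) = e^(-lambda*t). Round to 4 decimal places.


lambda = 0.0345
t = 339
lambda * t = 11.6955
R(t) = e^(-11.6955)
R(t) = 0.0

0.0


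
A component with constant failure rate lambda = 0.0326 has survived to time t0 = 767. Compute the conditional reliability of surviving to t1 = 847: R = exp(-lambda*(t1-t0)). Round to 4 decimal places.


lambda = 0.0326
t0 = 767, t1 = 847
t1 - t0 = 80
lambda * (t1-t0) = 0.0326 * 80 = 2.608
R = exp(-2.608)
R = 0.0737

0.0737


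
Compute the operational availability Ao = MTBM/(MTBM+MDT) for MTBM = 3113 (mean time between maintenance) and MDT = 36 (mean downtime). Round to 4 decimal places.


MTBM = 3113
MDT = 36
MTBM + MDT = 3149
Ao = 3113 / 3149
Ao = 0.9886

0.9886


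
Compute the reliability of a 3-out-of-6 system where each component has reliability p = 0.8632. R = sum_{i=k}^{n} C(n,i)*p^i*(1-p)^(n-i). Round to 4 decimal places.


k = 3, n = 6, p = 0.8632
i=3: C(6,3)=20 * 0.8632^3 * 0.1368^3 = 0.0329
i=4: C(6,4)=15 * 0.8632^4 * 0.1368^2 = 0.1559
i=5: C(6,5)=6 * 0.8632^5 * 0.1368^1 = 0.3934
i=6: C(6,6)=1 * 0.8632^6 * 0.1368^0 = 0.4137
R = sum of terms = 0.9958

0.9958


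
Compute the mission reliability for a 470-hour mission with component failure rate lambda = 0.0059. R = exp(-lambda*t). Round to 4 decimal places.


lambda = 0.0059
mission_time = 470
lambda * t = 0.0059 * 470 = 2.773
R = exp(-2.773)
R = 0.0625

0.0625


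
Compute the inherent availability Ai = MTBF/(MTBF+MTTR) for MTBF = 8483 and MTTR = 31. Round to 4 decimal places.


MTBF = 8483
MTTR = 31
MTBF + MTTR = 8514
Ai = 8483 / 8514
Ai = 0.9964

0.9964


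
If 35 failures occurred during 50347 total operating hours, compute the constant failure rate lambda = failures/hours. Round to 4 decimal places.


failures = 35
total_hours = 50347
lambda = 35 / 50347
lambda = 0.0007

0.0007


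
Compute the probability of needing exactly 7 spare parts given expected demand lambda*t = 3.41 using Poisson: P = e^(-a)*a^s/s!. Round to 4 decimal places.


a = 3.41, s = 7
e^(-a) = e^(-3.41) = 0.033
a^s = 3.41^7 = 5361.4302
s! = 5040
P = 0.033 * 5361.4302 / 5040
P = 0.0351

0.0351


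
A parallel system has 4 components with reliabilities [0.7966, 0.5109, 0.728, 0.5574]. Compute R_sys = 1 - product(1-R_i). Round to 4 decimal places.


Components: [0.7966, 0.5109, 0.728, 0.5574]
(1 - 0.7966) = 0.2034, running product = 0.2034
(1 - 0.5109) = 0.4891, running product = 0.0995
(1 - 0.728) = 0.272, running product = 0.0271
(1 - 0.5574) = 0.4426, running product = 0.012
Product of (1-R_i) = 0.012
R_sys = 1 - 0.012 = 0.988

0.988


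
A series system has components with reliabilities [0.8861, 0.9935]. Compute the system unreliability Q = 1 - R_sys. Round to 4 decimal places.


Components: [0.8861, 0.9935]
After component 1: product = 0.8861
After component 2: product = 0.8803
R_sys = 0.8803
Q = 1 - 0.8803 = 0.1197

0.1197


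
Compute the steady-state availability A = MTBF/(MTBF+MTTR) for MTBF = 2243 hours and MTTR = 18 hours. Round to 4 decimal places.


MTBF = 2243
MTTR = 18
MTBF + MTTR = 2261
A = 2243 / 2261
A = 0.992

0.992


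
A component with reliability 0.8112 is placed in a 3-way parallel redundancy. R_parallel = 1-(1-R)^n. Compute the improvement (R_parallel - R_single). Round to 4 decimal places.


R_single = 0.8112, n = 3
1 - R_single = 0.1888
(1 - R_single)^n = 0.1888^3 = 0.0067
R_parallel = 1 - 0.0067 = 0.9933
Improvement = 0.9933 - 0.8112
Improvement = 0.1821

0.1821


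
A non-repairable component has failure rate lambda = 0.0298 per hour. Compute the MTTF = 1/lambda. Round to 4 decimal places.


lambda = 0.0298
MTTF = 1 / 0.0298
MTTF = 33.557

33.557


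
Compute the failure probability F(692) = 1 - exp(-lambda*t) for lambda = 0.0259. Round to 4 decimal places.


lambda = 0.0259, t = 692
lambda * t = 17.9228
exp(-17.9228) = 0.0
F(t) = 1 - 0.0
F(t) = 1.0

1.0


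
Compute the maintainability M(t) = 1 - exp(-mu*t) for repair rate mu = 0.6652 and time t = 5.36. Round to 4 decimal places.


mu = 0.6652, t = 5.36
mu * t = 0.6652 * 5.36 = 3.5655
exp(-3.5655) = 0.0283
M(t) = 1 - 0.0283
M(t) = 0.9717

0.9717


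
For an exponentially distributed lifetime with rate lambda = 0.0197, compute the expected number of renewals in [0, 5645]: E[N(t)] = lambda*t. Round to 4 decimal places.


lambda = 0.0197
t = 5645
E[N(t)] = lambda * t
E[N(t)] = 0.0197 * 5645
E[N(t)] = 111.2065

111.2065


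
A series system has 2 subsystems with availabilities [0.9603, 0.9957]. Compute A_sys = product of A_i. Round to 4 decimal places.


Subsystems: [0.9603, 0.9957]
After subsystem 1 (A=0.9603): product = 0.9603
After subsystem 2 (A=0.9957): product = 0.9562
A_sys = 0.9562

0.9562


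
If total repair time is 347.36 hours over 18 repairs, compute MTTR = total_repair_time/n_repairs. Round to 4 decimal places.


total_repair_time = 347.36
n_repairs = 18
MTTR = 347.36 / 18
MTTR = 19.2978

19.2978


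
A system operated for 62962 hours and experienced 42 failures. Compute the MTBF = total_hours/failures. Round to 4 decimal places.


total_hours = 62962
failures = 42
MTBF = 62962 / 42
MTBF = 1499.0952

1499.0952


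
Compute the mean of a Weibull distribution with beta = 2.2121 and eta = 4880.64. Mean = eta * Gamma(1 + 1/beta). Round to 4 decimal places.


beta = 2.2121, eta = 4880.64
1/beta = 0.4521
1 + 1/beta = 1.4521
Gamma(1.4521) = 0.8856
Mean = 4880.64 * 0.8856
Mean = 4322.5026

4322.5026


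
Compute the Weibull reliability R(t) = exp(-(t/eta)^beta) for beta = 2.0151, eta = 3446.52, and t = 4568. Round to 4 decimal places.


beta = 2.0151, eta = 3446.52, t = 4568
t/eta = 4568 / 3446.52 = 1.3254
(t/eta)^beta = 1.3254^2.0151 = 1.7642
R(t) = exp(-1.7642)
R(t) = 0.1713

0.1713


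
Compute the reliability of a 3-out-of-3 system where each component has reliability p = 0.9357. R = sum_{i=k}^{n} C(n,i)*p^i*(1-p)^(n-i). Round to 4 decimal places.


k = 3, n = 3, p = 0.9357
i=3: C(3,3)=1 * 0.9357^3 * 0.0643^0 = 0.8192
R = sum of terms = 0.8192

0.8192


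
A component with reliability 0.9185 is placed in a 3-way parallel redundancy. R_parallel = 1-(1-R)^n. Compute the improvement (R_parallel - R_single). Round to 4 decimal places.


R_single = 0.9185, n = 3
1 - R_single = 0.0815
(1 - R_single)^n = 0.0815^3 = 0.0005
R_parallel = 1 - 0.0005 = 0.9995
Improvement = 0.9995 - 0.9185
Improvement = 0.081

0.081


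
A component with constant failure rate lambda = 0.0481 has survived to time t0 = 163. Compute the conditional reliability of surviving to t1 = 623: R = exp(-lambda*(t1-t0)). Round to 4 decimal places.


lambda = 0.0481
t0 = 163, t1 = 623
t1 - t0 = 460
lambda * (t1-t0) = 0.0481 * 460 = 22.126
R = exp(-22.126)
R = 0.0

0.0


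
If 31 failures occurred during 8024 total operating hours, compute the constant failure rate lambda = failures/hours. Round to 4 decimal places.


failures = 31
total_hours = 8024
lambda = 31 / 8024
lambda = 0.0039

0.0039


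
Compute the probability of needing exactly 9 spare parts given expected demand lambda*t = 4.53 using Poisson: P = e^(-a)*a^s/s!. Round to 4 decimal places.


a = 4.53, s = 9
e^(-a) = e^(-4.53) = 0.0108
a^s = 4.53^9 = 803311.1927
s! = 362880
P = 0.0108 * 803311.1927 / 362880
P = 0.0239

0.0239


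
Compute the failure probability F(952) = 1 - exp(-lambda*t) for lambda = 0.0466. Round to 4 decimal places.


lambda = 0.0466, t = 952
lambda * t = 44.3632
exp(-44.3632) = 0.0
F(t) = 1 - 0.0
F(t) = 1.0

1.0


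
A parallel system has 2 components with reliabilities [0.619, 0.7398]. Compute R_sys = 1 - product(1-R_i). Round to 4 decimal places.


Components: [0.619, 0.7398]
(1 - 0.619) = 0.381, running product = 0.381
(1 - 0.7398) = 0.2602, running product = 0.0991
Product of (1-R_i) = 0.0991
R_sys = 1 - 0.0991 = 0.9009

0.9009


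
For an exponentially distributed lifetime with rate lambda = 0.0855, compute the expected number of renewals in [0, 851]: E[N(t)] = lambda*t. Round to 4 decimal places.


lambda = 0.0855
t = 851
E[N(t)] = lambda * t
E[N(t)] = 0.0855 * 851
E[N(t)] = 72.7605

72.7605


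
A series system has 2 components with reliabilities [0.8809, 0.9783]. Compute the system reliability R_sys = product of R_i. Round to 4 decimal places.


Components: [0.8809, 0.9783]
After component 1 (R=0.8809): product = 0.8809
After component 2 (R=0.9783): product = 0.8618
R_sys = 0.8618

0.8618


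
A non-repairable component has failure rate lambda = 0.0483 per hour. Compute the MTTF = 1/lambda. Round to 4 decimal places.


lambda = 0.0483
MTTF = 1 / 0.0483
MTTF = 20.7039

20.7039


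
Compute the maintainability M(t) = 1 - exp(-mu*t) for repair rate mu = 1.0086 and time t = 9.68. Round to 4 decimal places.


mu = 1.0086, t = 9.68
mu * t = 1.0086 * 9.68 = 9.7632
exp(-9.7632) = 0.0001
M(t) = 1 - 0.0001
M(t) = 0.9999

0.9999


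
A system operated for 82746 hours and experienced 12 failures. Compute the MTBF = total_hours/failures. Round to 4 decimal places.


total_hours = 82746
failures = 12
MTBF = 82746 / 12
MTBF = 6895.5

6895.5


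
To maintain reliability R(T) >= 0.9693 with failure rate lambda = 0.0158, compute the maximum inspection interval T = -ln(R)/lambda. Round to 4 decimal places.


R_target = 0.9693
lambda = 0.0158
-ln(0.9693) = 0.0312
T = 0.0312 / 0.0158
T = 1.9735

1.9735


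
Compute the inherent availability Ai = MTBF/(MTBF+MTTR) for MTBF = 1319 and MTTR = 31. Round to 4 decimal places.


MTBF = 1319
MTTR = 31
MTBF + MTTR = 1350
Ai = 1319 / 1350
Ai = 0.977

0.977


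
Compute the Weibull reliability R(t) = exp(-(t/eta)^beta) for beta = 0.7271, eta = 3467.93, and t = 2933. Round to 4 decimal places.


beta = 0.7271, eta = 3467.93, t = 2933
t/eta = 2933 / 3467.93 = 0.8457
(t/eta)^beta = 0.8457^0.7271 = 0.8853
R(t) = exp(-0.8853)
R(t) = 0.4126

0.4126


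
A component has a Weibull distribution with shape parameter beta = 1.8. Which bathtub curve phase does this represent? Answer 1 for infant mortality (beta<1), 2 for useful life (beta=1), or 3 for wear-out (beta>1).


beta = 1.8
Compare beta to 1:
beta < 1 => infant mortality (phase 1)
beta = 1 => useful life (phase 2)
beta > 1 => wear-out (phase 3)
Since beta = 1.8, this is wear-out (increasing failure rate)
Phase = 3

3


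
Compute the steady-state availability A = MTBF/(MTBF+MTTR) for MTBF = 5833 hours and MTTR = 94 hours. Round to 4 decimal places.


MTBF = 5833
MTTR = 94
MTBF + MTTR = 5927
A = 5833 / 5927
A = 0.9841

0.9841


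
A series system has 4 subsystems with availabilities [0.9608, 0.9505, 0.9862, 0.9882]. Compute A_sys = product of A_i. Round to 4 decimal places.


Subsystems: [0.9608, 0.9505, 0.9862, 0.9882]
After subsystem 1 (A=0.9608): product = 0.9608
After subsystem 2 (A=0.9505): product = 0.9132
After subsystem 3 (A=0.9862): product = 0.9006
After subsystem 4 (A=0.9882): product = 0.89
A_sys = 0.89

0.89


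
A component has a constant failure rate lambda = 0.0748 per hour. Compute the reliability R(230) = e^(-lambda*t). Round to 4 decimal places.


lambda = 0.0748
t = 230
lambda * t = 17.204
R(t) = e^(-17.204)
R(t) = 0.0

0.0


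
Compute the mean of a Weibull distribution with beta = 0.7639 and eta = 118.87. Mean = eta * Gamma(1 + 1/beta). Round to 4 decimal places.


beta = 0.7639, eta = 118.87
1/beta = 1.3091
1 + 1/beta = 2.3091
Gamma(2.3091) = 1.1731
Mean = 118.87 * 1.1731
Mean = 139.4472

139.4472


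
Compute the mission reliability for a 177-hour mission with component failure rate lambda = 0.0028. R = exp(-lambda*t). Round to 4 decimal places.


lambda = 0.0028
mission_time = 177
lambda * t = 0.0028 * 177 = 0.4956
R = exp(-0.4956)
R = 0.6092

0.6092


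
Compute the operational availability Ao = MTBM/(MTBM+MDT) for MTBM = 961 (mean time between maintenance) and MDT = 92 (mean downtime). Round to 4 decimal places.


MTBM = 961
MDT = 92
MTBM + MDT = 1053
Ao = 961 / 1053
Ao = 0.9126

0.9126


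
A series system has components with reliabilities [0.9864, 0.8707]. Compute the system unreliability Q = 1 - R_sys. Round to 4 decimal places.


Components: [0.9864, 0.8707]
After component 1: product = 0.9864
After component 2: product = 0.8589
R_sys = 0.8589
Q = 1 - 0.8589 = 0.1411

0.1411


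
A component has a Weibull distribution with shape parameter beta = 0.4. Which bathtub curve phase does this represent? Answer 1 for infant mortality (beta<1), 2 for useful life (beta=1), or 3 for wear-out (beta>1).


beta = 0.4
Compare beta to 1:
beta < 1 => infant mortality (phase 1)
beta = 1 => useful life (phase 2)
beta > 1 => wear-out (phase 3)
Since beta = 0.4, this is infant mortality (decreasing failure rate)
Phase = 1

1


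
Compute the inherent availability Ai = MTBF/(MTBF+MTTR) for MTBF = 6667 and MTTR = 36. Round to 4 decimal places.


MTBF = 6667
MTTR = 36
MTBF + MTTR = 6703
Ai = 6667 / 6703
Ai = 0.9946

0.9946


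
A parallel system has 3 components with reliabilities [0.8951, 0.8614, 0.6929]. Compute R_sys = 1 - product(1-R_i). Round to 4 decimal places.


Components: [0.8951, 0.8614, 0.6929]
(1 - 0.8951) = 0.1049, running product = 0.1049
(1 - 0.8614) = 0.1386, running product = 0.0145
(1 - 0.6929) = 0.3071, running product = 0.0045
Product of (1-R_i) = 0.0045
R_sys = 1 - 0.0045 = 0.9955

0.9955


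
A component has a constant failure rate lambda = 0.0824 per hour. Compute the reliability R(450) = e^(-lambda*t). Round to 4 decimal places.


lambda = 0.0824
t = 450
lambda * t = 37.08
R(t) = e^(-37.08)
R(t) = 0.0

0.0


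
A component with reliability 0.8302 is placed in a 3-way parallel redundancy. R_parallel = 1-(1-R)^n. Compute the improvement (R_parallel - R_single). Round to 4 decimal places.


R_single = 0.8302, n = 3
1 - R_single = 0.1698
(1 - R_single)^n = 0.1698^3 = 0.0049
R_parallel = 1 - 0.0049 = 0.9951
Improvement = 0.9951 - 0.8302
Improvement = 0.1649

0.1649


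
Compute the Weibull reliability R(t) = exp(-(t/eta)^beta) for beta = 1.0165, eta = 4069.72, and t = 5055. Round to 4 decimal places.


beta = 1.0165, eta = 4069.72, t = 5055
t/eta = 5055 / 4069.72 = 1.2421
(t/eta)^beta = 1.2421^1.0165 = 1.2466
R(t) = exp(-1.2466)
R(t) = 0.2875

0.2875


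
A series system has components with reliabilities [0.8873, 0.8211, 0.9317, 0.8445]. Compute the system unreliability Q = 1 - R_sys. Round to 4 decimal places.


Components: [0.8873, 0.8211, 0.9317, 0.8445]
After component 1: product = 0.8873
After component 2: product = 0.7286
After component 3: product = 0.6788
After component 4: product = 0.5732
R_sys = 0.5732
Q = 1 - 0.5732 = 0.4268

0.4268


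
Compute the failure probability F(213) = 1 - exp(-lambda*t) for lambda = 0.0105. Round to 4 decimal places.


lambda = 0.0105, t = 213
lambda * t = 2.2365
exp(-2.2365) = 0.1068
F(t) = 1 - 0.1068
F(t) = 0.8932

0.8932


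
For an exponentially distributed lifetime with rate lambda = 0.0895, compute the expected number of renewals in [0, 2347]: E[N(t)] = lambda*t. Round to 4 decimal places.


lambda = 0.0895
t = 2347
E[N(t)] = lambda * t
E[N(t)] = 0.0895 * 2347
E[N(t)] = 210.0565

210.0565


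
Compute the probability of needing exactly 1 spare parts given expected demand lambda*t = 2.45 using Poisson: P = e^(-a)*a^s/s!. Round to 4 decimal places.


a = 2.45, s = 1
e^(-a) = e^(-2.45) = 0.0863
a^s = 2.45^1 = 2.45
s! = 1
P = 0.0863 * 2.45 / 1
P = 0.2114

0.2114


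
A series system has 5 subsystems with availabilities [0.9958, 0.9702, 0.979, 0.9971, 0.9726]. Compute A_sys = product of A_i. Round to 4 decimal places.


Subsystems: [0.9958, 0.9702, 0.979, 0.9971, 0.9726]
After subsystem 1 (A=0.9958): product = 0.9958
After subsystem 2 (A=0.9702): product = 0.9661
After subsystem 3 (A=0.979): product = 0.9458
After subsystem 4 (A=0.9971): product = 0.9431
After subsystem 5 (A=0.9726): product = 0.9173
A_sys = 0.9173

0.9173


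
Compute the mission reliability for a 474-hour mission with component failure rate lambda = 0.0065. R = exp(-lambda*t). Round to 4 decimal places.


lambda = 0.0065
mission_time = 474
lambda * t = 0.0065 * 474 = 3.081
R = exp(-3.081)
R = 0.0459

0.0459


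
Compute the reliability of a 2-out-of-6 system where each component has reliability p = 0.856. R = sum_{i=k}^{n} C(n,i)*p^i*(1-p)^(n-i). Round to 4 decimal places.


k = 2, n = 6, p = 0.856
i=2: C(6,2)=15 * 0.856^2 * 0.144^4 = 0.0047
i=3: C(6,3)=20 * 0.856^3 * 0.144^3 = 0.0375
i=4: C(6,4)=15 * 0.856^4 * 0.144^2 = 0.167
i=5: C(6,5)=6 * 0.856^5 * 0.144^1 = 0.3971
i=6: C(6,6)=1 * 0.856^6 * 0.144^0 = 0.3934
R = sum of terms = 0.9997

0.9997


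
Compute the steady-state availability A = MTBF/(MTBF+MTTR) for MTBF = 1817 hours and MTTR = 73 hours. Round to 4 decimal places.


MTBF = 1817
MTTR = 73
MTBF + MTTR = 1890
A = 1817 / 1890
A = 0.9614

0.9614


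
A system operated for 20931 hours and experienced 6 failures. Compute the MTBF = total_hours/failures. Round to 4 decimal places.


total_hours = 20931
failures = 6
MTBF = 20931 / 6
MTBF = 3488.5

3488.5


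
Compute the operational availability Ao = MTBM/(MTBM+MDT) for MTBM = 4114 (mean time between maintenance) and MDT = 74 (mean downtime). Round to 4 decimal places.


MTBM = 4114
MDT = 74
MTBM + MDT = 4188
Ao = 4114 / 4188
Ao = 0.9823

0.9823


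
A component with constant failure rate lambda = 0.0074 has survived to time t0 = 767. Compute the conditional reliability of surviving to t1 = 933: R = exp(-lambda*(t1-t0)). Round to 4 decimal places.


lambda = 0.0074
t0 = 767, t1 = 933
t1 - t0 = 166
lambda * (t1-t0) = 0.0074 * 166 = 1.2284
R = exp(-1.2284)
R = 0.2928

0.2928


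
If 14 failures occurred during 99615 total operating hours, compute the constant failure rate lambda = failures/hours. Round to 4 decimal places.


failures = 14
total_hours = 99615
lambda = 14 / 99615
lambda = 0.0001

0.0001


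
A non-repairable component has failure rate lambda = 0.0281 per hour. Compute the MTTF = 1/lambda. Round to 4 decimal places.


lambda = 0.0281
MTTF = 1 / 0.0281
MTTF = 35.5872

35.5872


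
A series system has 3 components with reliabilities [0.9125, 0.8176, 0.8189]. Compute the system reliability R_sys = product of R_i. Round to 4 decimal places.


Components: [0.9125, 0.8176, 0.8189]
After component 1 (R=0.9125): product = 0.9125
After component 2 (R=0.8176): product = 0.7461
After component 3 (R=0.8189): product = 0.6109
R_sys = 0.6109

0.6109


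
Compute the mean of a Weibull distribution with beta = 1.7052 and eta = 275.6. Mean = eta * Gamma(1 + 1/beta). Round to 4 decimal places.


beta = 1.7052, eta = 275.6
1/beta = 0.5864
1 + 1/beta = 1.5864
Gamma(1.5864) = 0.8921
Mean = 275.6 * 0.8921
Mean = 245.8518

245.8518


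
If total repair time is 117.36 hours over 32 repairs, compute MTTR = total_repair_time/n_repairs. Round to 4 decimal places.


total_repair_time = 117.36
n_repairs = 32
MTTR = 117.36 / 32
MTTR = 3.6675

3.6675


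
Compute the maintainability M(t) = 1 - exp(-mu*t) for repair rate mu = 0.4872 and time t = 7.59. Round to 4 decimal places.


mu = 0.4872, t = 7.59
mu * t = 0.4872 * 7.59 = 3.6978
exp(-3.6978) = 0.0248
M(t) = 1 - 0.0248
M(t) = 0.9752

0.9752


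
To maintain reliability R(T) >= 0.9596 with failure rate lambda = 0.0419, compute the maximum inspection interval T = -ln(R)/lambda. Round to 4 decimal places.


R_target = 0.9596
lambda = 0.0419
-ln(0.9596) = 0.0412
T = 0.0412 / 0.0419
T = 0.9842

0.9842


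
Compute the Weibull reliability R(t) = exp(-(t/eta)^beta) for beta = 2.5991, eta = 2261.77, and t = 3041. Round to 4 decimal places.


beta = 2.5991, eta = 2261.77, t = 3041
t/eta = 3041 / 2261.77 = 1.3445
(t/eta)^beta = 1.3445^2.5991 = 2.1585
R(t) = exp(-2.1585)
R(t) = 0.1155

0.1155


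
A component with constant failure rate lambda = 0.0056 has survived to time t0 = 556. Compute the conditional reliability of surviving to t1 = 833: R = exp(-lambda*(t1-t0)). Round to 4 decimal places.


lambda = 0.0056
t0 = 556, t1 = 833
t1 - t0 = 277
lambda * (t1-t0) = 0.0056 * 277 = 1.5512
R = exp(-1.5512)
R = 0.212

0.212


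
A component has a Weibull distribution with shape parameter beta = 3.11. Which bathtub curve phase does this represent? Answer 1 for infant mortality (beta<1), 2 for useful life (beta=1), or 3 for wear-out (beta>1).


beta = 3.11
Compare beta to 1:
beta < 1 => infant mortality (phase 1)
beta = 1 => useful life (phase 2)
beta > 1 => wear-out (phase 3)
Since beta = 3.11, this is wear-out (increasing failure rate)
Phase = 3

3


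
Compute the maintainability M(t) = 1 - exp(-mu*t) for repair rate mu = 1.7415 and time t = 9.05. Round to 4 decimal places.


mu = 1.7415, t = 9.05
mu * t = 1.7415 * 9.05 = 15.7606
exp(-15.7606) = 0.0
M(t) = 1 - 0.0
M(t) = 1.0

1.0
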